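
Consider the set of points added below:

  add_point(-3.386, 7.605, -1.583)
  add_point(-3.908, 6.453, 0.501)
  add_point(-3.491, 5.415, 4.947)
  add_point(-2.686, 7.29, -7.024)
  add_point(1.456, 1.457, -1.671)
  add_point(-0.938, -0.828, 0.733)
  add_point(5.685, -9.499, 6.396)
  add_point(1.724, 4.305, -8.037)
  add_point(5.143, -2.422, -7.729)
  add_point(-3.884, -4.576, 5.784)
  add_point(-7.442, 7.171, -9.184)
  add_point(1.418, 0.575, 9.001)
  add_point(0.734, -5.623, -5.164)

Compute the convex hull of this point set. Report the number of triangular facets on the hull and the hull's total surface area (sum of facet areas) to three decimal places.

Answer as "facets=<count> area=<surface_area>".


Hull vertices (10/13): indices [0, 2, 3, 6, 7, 8, 9, 10, 11, 12].

Area of each hull facet:
  f1: (p8, p11, p6) → 86.9643
  f2: (p9, p11, p6) → 41.2398
  f3: (p7, p8, p10) → 26.1603
  f4: (p7, p11, p0) → 59.3525
  f5: (p7, p8, p11) → 64.2228
  f6: (p12, p8, p6) → 38.3104
  f7: (p12, p9, p6) → 60.6448
  f8: (p12, p8, p10) → 46.6765
  f9: (p12, p9, p10) → 93.6066
  f10: (p2, p0, p10) → 17.3348
  f11: (p2, p9, p10) → 72.8207
  f12: (p2, p11, p0) → 20.6053
  f13: (p2, p9, p11) → 31.4523
  f14: (p3, p0, p10) → 13.7175
  f15: (p3, p7, p10) → 10.7528
  f16: (p3, p7, p0) → 14.1088
Σ area = 697.970

Euler: V−E+F = 10−24+16 = 2.

facets=16 area=697.970


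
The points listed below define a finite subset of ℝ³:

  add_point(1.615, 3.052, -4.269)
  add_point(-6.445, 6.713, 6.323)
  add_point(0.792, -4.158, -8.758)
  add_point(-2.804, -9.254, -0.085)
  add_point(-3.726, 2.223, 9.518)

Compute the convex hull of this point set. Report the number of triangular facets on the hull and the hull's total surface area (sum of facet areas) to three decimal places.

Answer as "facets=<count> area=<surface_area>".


5 of the 5 inputs are extreme points: [0, 1, 2, 3, 4].

Facet areas (half cross-product norm):
  f1: (p4, p0, p1) → 42.3535
  f2: (p4, p3, p1) → 44.5610
  f3: (p4, p3, p0) → 90.7753
  f4: (p2, p0, p1) → 48.3330
  f5: (p2, p3, p1) → 93.7182
  f6: (p2, p3, p0) → 45.5765
Σ area = 365.318

Euler characteristic 5−9+6 = 2 ✓

facets=6 area=365.318


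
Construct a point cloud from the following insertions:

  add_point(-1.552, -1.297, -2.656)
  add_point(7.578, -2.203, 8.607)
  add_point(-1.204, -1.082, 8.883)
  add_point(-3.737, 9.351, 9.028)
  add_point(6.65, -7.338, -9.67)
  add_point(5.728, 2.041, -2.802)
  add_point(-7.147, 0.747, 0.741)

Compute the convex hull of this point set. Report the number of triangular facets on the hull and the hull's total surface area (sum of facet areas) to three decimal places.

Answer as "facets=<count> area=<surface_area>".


facets=10 area=601.750

7 of the 7 inputs are extreme points: [0, 1, 2, 3, 4, 5, 6].

Area of each hull facet:
  f1: (p2, p3, p6) → 52.4735
  f2: (p2, p3, p1) → 44.4133
  f3: (p2, p4, p6) → 97.5599
  f4: (p2, p4, p1) → 84.1688
  f5: (p5, p3, p6) → 82.3396
  f6: (p5, p3, p1) → 94.1107
  f7: (p5, p4, p1) → 69.3858
  f8: (p0, p4, p6) → 10.6999
  f9: (p0, p5, p6) → 21.4086
  f10: (p0, p5, p4) → 45.1898
Σ area = 601.750

Euler: V−E+F = 7−15+10 = 2.


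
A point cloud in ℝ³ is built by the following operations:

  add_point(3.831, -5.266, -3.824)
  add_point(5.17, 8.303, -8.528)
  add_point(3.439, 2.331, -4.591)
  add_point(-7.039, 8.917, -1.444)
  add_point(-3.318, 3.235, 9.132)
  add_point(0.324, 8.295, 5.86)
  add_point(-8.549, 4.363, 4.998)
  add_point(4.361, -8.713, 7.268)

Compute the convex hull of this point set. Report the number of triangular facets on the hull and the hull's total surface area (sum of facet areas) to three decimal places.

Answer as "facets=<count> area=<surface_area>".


Hull vertices (7/8): indices [0, 1, 3, 4, 5, 6, 7].

Facet areas (half cross-product norm):
  f1: (p4, p7, p6) → 42.6387
  f2: (p0, p7, p6) → 100.5010
  f3: (p0, p7, p1) → 67.9610
  f4: (p5, p4, p6) → 23.8053
  f5: (p5, p7, p1) → 133.1254
  f6: (p5, p4, p7) → 48.6720
  f7: (p3, p0, p6) → 70.5131
  f8: (p3, p0, p1) → 99.7742
  f9: (p3, p5, p6) → 36.9521
  f10: (p3, p5, p1) → 70.8234
Σ area = 694.766

Check V−E+F: 7 − 15 + 10 = 2.

facets=10 area=694.766


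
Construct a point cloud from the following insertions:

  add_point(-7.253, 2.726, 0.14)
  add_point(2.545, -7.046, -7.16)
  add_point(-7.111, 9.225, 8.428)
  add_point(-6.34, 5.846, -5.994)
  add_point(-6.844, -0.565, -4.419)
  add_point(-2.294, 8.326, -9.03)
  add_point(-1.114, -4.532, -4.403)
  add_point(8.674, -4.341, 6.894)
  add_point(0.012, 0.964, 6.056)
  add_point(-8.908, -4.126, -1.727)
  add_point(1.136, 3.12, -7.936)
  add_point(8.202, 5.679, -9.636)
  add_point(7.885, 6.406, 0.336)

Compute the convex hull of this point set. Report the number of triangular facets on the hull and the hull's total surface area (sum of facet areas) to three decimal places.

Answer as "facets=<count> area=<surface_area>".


facets=14 area=1006.874

Extreme-point indices: [1, 2, 3, 4, 5, 7, 9, 11, 12] — 9 of 13 on the boundary.

Area of each hull facet:
  f1: (p2, p7, p9) → 154.6162
  f2: (p1, p7, p9) → 101.0192
  f3: (p1, p11, p7) → 108.7626
  f4: (p5, p1, p11) → 75.4574
  f5: (p12, p2, p7) → 108.7995
  f6: (p12, p11, p7) → 56.2068
  f7: (p12, p5, p2) → 113.3668
  f8: (p12, p5, p11) → 53.9320
  f9: (p3, p2, p9) → 81.3092
  f10: (p3, p5, p2) → 37.0755
  f11: (p4, p3, p9) → 8.2177
  f12: (p4, p3, p5) → 14.7905
  f13: (p4, p1, p9) → 28.7940
  f14: (p4, p5, p1) → 64.5267
Σ area = 1006.874

Euler characteristic 9−21+14 = 2 ✓


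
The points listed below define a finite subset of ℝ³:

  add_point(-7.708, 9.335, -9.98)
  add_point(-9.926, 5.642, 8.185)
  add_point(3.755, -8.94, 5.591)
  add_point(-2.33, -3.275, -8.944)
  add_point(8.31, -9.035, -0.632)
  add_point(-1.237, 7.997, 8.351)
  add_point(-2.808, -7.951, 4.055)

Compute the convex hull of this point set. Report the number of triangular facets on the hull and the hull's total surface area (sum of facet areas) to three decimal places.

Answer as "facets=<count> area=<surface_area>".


facets=10 area=892.609

Extreme-point indices: [0, 1, 2, 3, 4, 5, 6] — 7 of 7 on the boundary.

Triangle areas on the boundary:
  f1: (p0, p5, p1) → 83.1159
  f2: (p0, p5, p4) → 205.5319
  f3: (p2, p5, p1) → 80.4445
  f4: (p2, p5, p4) → 65.7165
  f5: (p3, p0, p4) → 73.4061
  f6: (p3, p0, p1) → 125.5152
  f7: (p6, p2, p4) → 24.2035
  f8: (p6, p3, p4) → 77.9386
  f9: (p6, p2, p1) → 46.9633
  f10: (p6, p3, p1) → 109.7739
Σ area = 892.609

Check V−E+F: 7 − 15 + 10 = 2.


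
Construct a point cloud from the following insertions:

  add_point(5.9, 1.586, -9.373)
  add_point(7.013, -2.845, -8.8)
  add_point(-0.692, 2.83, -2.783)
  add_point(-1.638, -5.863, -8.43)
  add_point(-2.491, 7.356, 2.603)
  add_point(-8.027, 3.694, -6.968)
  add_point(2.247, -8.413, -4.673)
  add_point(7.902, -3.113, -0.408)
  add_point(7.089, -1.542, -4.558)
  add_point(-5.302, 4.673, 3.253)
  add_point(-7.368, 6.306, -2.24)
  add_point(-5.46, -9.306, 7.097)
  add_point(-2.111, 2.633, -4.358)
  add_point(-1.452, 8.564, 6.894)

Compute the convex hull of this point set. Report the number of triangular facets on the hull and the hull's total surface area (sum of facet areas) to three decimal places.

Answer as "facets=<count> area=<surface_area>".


11 of the 14 inputs are extreme points: [0, 1, 3, 4, 5, 6, 7, 9, 10, 11, 13].

Area of each hull facet:
  f1: (p13, p11, p7) → 126.6667
  f2: (p3, p11, p5) → 94.5093
  f3: (p10, p11, p5) → 49.7118
  f4: (p6, p11, p7) → 62.3474
  f5: (p6, p3, p11) → 41.2997
  f6: (p4, p10, p13) → 8.3294
  f7: (p0, p3, p5) → 60.6897
  f8: (p0, p13, p7) → 85.7922
  f9: (p0, p4, p13) → 26.0453
  f10: (p0, p10, p5) → 38.6876
  f11: (p0, p4, p10) → 53.4121
  f12: (p9, p13, p11) → 43.0230
  f13: (p9, p10, p11) → 38.4000
  f14: (p9, p10, p13) → 16.8613
  f15: (p1, p6, p3) → 24.5018
  f16: (p1, p0, p3) → 21.0180
  f17: (p1, p6, p7) → 31.7280
  f18: (p1, p0, p7) → 19.1217
Σ area = 842.145

Euler characteristic 11−27+18 = 2 ✓

facets=18 area=842.145


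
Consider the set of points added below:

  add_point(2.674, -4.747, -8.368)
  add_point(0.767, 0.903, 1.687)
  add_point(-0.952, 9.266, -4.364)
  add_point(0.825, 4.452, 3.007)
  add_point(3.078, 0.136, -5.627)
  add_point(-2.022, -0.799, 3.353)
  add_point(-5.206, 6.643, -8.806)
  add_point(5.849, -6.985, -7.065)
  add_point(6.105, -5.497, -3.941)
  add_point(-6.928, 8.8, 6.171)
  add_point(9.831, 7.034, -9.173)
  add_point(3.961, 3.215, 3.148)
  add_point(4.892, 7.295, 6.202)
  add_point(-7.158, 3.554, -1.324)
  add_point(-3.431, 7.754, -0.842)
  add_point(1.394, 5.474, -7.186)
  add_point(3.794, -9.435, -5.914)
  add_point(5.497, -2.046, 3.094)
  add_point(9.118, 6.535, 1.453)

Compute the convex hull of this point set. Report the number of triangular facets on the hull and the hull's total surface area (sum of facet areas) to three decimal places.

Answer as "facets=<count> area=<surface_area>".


facets=22 area=892.057

Hull vertices (13/19): indices [0, 2, 5, 6, 7, 8, 9, 10, 12, 13, 16, 17, 18].

Area of each hull facet:
  f1: (p6, p16, p13) → 72.8543
  f2: (p5, p16, p13) → 55.8442
  f3: (p18, p12, p10) → 21.4476
  f4: (p0, p6, p10) → 87.3280
  f5: (p0, p6, p16) → 20.0674
  f6: (p2, p12, p10) → 73.0325
  f7: (p2, p6, p10) → 39.0737
  f8: (p17, p5, p16) → 44.8928
  f9: (p17, p5, p12) → 36.6350
  f10: (p17, p18, p12) → 29.1176
  f11: (p7, p0, p10) → 28.1898
  f12: (p7, p0, p16) → 6.9586
  f13: (p9, p2, p12) → 63.2723
  f14: (p9, p5, p13) → 36.9069
  f15: (p9, p5, p12) → 55.6608
  f16: (p9, p6, p13) → 32.6047
  f17: (p9, p2, p6) → 39.2499
  f18: (p8, p17, p18) → 36.3072
  f19: (p8, p18, p10) → 67.7824
  f20: (p8, p7, p10) → 24.3749
  f21: (p8, p17, p16) → 14.5679
  f22: (p8, p7, p16) → 5.8890
Σ area = 892.057

Euler: V−E+F = 13−33+22 = 2.


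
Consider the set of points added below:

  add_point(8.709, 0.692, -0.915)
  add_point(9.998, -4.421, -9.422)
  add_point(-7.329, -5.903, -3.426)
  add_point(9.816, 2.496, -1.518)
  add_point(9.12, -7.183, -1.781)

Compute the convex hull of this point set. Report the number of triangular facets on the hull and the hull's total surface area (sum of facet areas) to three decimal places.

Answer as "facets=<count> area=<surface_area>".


5 of the 5 inputs are extreme points: [0, 1, 2, 3, 4].

Per-facet area ½‖(b−a)×(c−a)‖:
  f1: (p3, p1, p2) → 94.4937
  f2: (p4, p1, p2) → 67.7444
  f3: (p4, p3, p1) → 37.5888
  f4: (p0, p3, p2) → 13.1844
  f5: (p0, p4, p2) → 65.3145
  f6: (p0, p4, p3) → 5.6966
Σ area = 284.022

Euler characteristic 5−9+6 = 2 ✓

facets=6 area=284.022


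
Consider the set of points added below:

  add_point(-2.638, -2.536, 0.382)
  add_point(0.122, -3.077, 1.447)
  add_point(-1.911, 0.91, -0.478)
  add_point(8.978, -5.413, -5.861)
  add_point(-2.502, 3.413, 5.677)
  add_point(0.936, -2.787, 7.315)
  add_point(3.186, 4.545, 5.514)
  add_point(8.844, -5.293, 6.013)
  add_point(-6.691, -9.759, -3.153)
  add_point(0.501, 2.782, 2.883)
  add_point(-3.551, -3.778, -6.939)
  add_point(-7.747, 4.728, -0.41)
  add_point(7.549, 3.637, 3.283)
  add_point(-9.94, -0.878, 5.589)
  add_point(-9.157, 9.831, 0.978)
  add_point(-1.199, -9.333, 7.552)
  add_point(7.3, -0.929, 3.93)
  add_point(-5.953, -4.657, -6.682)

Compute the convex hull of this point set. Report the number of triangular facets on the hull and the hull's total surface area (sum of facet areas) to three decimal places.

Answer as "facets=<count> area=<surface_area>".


facets=20 area=952.603

Points on the hull: [3, 4, 5, 6, 7, 8, 10, 12, 13, 14, 15, 17] (12 of 18).

Facet areas (half cross-product norm):
  f1: (p17, p14, p13) → 77.9637
  f2: (p17, p8, p13) → 39.7727
  f3: (p17, p8, p3) → 46.7208
  f4: (p4, p14, p13) → 43.1027
  f5: (p12, p14, p3) → 112.4931
  f6: (p12, p7, p3) → 53.7631
  f7: (p15, p8, p13) → 66.5481
  f8: (p15, p8, p3) → 94.7560
  f9: (p15, p7, p3) → 64.2137
  f10: (p10, p14, p3) → 97.2986
  f11: (p10, p17, p3) → 8.0193
  f12: (p10, p17, p14) → 21.4082
  f13: (p6, p4, p14) → 26.1306
  f14: (p6, p12, p14) → 25.6596
  f15: (p6, p12, p7) → 23.1767
  f16: (p5, p4, p13) → 31.2388
  f17: (p5, p15, p13) → 38.1524
  f18: (p5, p6, p4) → 20.1964
  f19: (p5, p15, p7) → 28.9231
  f20: (p5, p6, p7) → 33.0649
Σ area = 952.603

Euler characteristic 12−30+20 = 2 ✓


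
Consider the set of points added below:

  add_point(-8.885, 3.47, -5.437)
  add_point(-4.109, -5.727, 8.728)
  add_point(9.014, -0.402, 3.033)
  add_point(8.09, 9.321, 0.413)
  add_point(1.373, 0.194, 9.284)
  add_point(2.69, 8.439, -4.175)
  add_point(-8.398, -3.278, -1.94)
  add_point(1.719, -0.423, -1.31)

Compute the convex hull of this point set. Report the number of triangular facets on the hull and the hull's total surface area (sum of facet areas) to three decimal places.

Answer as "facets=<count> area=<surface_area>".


8 of the 8 inputs are extreme points: [0, 1, 2, 3, 4, 5, 6, 7].

Area of each hull facet:
  f1: (p6, p1, p0) → 34.9596
  f2: (p6, p1, p2) → 89.2946
  f3: (p5, p3, p0) → 26.8768
  f4: (p5, p3, p2) → 35.8560
  f5: (p4, p3, p0) → 122.9959
  f6: (p4, p1, p0) → 70.2424
  f7: (p4, p3, p2) → 49.9742
  f8: (p4, p1, p2) → 35.9937
  f9: (p7, p6, p2) → 23.0554
  f10: (p7, p5, p2) → 39.6660
  f11: (p7, p6, p0) → 39.6397
  f12: (p7, p5, p0) → 53.3486
Σ area = 621.903

Euler characteristic 8−18+12 = 2 ✓

facets=12 area=621.903


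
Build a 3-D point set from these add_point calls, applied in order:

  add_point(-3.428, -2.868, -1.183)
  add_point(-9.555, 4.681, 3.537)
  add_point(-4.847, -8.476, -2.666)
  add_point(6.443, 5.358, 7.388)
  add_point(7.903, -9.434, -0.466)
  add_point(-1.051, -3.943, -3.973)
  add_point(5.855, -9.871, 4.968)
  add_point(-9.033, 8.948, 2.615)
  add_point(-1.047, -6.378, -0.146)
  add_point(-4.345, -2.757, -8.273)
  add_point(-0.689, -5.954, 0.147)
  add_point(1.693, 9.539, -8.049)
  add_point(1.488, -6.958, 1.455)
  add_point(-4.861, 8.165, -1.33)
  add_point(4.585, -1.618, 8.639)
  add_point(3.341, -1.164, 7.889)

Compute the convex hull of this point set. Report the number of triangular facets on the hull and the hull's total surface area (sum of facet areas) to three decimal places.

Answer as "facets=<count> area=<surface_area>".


Extreme-point indices: [1, 2, 3, 4, 6, 7, 9, 11, 14] — 9 of 16 on the boundary.

Triangle areas on the boundary:
  f1: (p9, p11, p4) → 109.4585
  f2: (p3, p11, p4) → 137.7620
  f3: (p2, p9, p1) → 58.3119
  f4: (p2, p9, p4) → 51.7424
  f5: (p7, p3, p1) → 35.9986
  f6: (p7, p3, p11) → 112.1209
  f7: (p7, p9, p1) → 31.4701
  f8: (p7, p9, p11) → 97.6667
  f9: (p14, p3, p1) → 58.4848
  f10: (p6, p2, p4) → 37.1470
  f11: (p6, p3, p4) → 44.8544
  f12: (p6, p14, p3) → 21.8169
  f13: (p6, p2, p1) → 100.4887
  f14: (p6, p14, p1) → 69.7841
Σ area = 967.107

Check V−E+F: 9 − 21 + 14 = 2.

facets=14 area=967.107


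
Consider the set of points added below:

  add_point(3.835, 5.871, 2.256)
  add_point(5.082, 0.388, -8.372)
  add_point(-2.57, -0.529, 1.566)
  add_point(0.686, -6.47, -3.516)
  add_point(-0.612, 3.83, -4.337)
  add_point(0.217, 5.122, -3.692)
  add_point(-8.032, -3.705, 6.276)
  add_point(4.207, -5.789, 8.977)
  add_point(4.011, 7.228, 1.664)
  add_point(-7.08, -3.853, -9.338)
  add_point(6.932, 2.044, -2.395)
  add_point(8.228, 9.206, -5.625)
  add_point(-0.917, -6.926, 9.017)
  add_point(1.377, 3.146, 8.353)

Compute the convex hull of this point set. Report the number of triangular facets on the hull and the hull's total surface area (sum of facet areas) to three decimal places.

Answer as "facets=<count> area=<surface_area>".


Points on the hull: [1, 3, 5, 6, 7, 8, 9, 10, 11, 12, 13] (11 of 14).

Per-facet area ½‖(b−a)×(c−a)‖:
  f1: (p9, p12, p6) → 62.2550
  f2: (p13, p12, p6) → 41.8898
  f3: (p5, p9, p6) → 91.8315
  f4: (p5, p9, p11) → 41.6101
  f5: (p3, p9, p12) → 55.5556
  f6: (p7, p13, p11) → 75.3828
  f7: (p7, p13, p12) → 24.5568
  f8: (p7, p3, p12) → 32.8583
  f9: (p8, p13, p11) → 11.1607
  f10: (p8, p5, p11) → 28.2805
  f11: (p8, p13, p6) → 44.8420
  f12: (p8, p5, p6) → 53.9551
  f13: (p1, p7, p3) → 58.2067
  f14: (p1, p9, p11) → 49.3705
  f15: (p1, p3, p9) → 47.2831
  f16: (p10, p7, p11) → 28.6150
  f17: (p10, p1, p11) → 25.6446
  f18: (p10, p1, p7) → 38.0876
Σ area = 811.386

Check V−E+F: 11 − 27 + 18 = 2.

facets=18 area=811.386


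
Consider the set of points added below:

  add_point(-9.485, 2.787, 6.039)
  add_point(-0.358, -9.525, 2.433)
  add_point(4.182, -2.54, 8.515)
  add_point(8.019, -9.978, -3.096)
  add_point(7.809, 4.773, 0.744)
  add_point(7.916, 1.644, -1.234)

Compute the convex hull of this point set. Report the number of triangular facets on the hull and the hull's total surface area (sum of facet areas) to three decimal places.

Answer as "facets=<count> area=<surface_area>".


facets=8 area=499.229

Hull vertices (6/6): indices [0, 1, 2, 3, 4, 5].

Triangle areas on the boundary:
  f1: (p2, p4, p0) → 83.7185
  f2: (p2, p4, p3) → 76.7252
  f3: (p1, p3, p0) → 60.4692
  f4: (p1, p2, p0) → 74.0814
  f5: (p1, p2, p3) → 51.8139
  f6: (p5, p3, p0) → 110.2752
  f7: (p5, p4, p0) → 33.5525
  f8: (p5, p4, p3) → 8.5934
Σ area = 499.229

Check V−E+F: 6 − 12 + 8 = 2.


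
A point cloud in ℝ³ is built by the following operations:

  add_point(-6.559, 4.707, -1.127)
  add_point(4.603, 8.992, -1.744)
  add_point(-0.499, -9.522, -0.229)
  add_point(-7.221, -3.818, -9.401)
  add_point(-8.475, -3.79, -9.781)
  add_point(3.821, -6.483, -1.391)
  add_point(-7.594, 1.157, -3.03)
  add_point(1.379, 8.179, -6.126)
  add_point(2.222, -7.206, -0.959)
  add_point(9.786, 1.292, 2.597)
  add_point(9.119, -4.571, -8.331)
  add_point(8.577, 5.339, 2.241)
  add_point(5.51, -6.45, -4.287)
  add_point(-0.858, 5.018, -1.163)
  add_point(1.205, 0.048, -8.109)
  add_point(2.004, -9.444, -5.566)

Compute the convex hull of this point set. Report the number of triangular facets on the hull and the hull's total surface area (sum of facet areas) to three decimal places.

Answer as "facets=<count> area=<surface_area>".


facets=22 area=772.516

13 of the 16 inputs are extreme points: [0, 1, 2, 4, 5, 6, 7, 9, 10, 11, 12, 14, 15].

Triangle areas on the boundary:
  f1: (p0, p2, p9) → 108.9114
  f2: (p7, p10, p1) → 41.3949
  f3: (p7, p0, p4) → 61.4056
  f4: (p7, p0, p1) → 27.3178
  f5: (p15, p2, p4) → 37.1956
  f6: (p15, p10, p4) → 54.3947
  f7: (p12, p10, p9) → 32.1296
  f8: (p12, p15, p2) → 14.0609
  f9: (p12, p15, p10) → 12.0580
  f10: (p6, p2, p4) → 53.4610
  f11: (p6, p0, p4) → 7.8092
  f12: (p6, p0, p2) → 24.1959
  f13: (p11, p0, p9) → 31.7810
  f14: (p11, p0, p1) → 37.9591
  f15: (p11, p10, p9) → 24.5409
  f16: (p11, p10, p1) → 48.6094
  f17: (p14, p10, p4) → 38.4762
  f18: (p14, p7, p4) → 40.2600
  f19: (p14, p7, p10) → 33.7136
  f20: (p5, p2, p9) → 17.8199
  f21: (p5, p12, p9) → 17.7253
  f22: (p5, p12, p2) → 7.2964
Σ area = 772.516

Euler characteristic 13−33+22 = 2 ✓


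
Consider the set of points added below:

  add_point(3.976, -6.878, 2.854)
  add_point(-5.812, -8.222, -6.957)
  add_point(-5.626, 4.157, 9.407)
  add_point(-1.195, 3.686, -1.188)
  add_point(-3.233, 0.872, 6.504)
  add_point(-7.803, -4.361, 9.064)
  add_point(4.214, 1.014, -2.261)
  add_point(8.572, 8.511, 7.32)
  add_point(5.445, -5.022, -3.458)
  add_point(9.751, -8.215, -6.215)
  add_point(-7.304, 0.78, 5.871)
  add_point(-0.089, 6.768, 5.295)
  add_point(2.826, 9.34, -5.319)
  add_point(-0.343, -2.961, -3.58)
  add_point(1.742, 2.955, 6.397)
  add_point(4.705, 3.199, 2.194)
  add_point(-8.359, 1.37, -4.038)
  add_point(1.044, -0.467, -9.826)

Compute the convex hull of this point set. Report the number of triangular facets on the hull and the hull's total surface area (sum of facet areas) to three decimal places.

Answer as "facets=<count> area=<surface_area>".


Extreme-point indices: [0, 1, 2, 5, 7, 9, 10, 11, 12, 16, 17] — 11 of 18 on the boundary.

Facet areas (half cross-product norm):
  f1: (p2, p12, p16) → 94.9061
  f2: (p7, p12, p9) → 129.6129
  f3: (p17, p12, p16) → 59.6770
  f4: (p17, p12, p9) → 62.9743
  f5: (p5, p7, p2) → 56.7523
  f6: (p11, p2, p12) → 25.1312
  f7: (p11, p7, p12) → 51.0603
  f8: (p11, p7, p2) → 25.0792
  f9: (p1, p17, p16) → 49.9746
  f10: (p1, p17, p9) → 65.3106
  f11: (p1, p5, p16) → 73.4661
  f12: (p10, p2, p16) → 19.0446
  f13: (p10, p5, p16) → 25.0426
  f14: (p10, p5, p2) → 15.3107
  f15: (p0, p7, p9) → 88.6388
  f16: (p0, p5, p7) → 112.7838
  f17: (p0, p1, p9) → 73.4578
  f18: (p0, p1, p5) → 90.8339
Σ area = 1119.057

Euler characteristic 11−27+18 = 2 ✓

facets=18 area=1119.057


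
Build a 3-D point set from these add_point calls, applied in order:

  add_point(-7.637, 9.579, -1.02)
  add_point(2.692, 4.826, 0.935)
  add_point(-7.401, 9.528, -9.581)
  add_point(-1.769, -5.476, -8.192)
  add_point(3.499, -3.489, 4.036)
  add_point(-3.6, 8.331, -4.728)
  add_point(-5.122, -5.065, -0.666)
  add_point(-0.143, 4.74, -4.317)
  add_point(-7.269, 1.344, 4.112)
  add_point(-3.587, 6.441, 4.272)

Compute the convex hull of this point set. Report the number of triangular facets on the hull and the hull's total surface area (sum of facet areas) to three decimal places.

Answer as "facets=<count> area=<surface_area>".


facets=16 area=579.915

10 of the 10 inputs are extreme points: [0, 1, 2, 3, 4, 5, 6, 7, 8, 9].

Area of each hull facet:
  f1: (p8, p2, p0) → 35.4610
  f2: (p1, p3, p4) → 58.5930
  f3: (p6, p3, p4) → 40.8672
  f4: (p6, p8, p4) → 40.5568
  f5: (p6, p2, p3) → 65.9483
  f6: (p6, p8, p2) → 65.7179
  f7: (p5, p2, p0) → 17.6414
  f8: (p5, p1, p0) → 25.3769
  f9: (p9, p8, p4) → 36.3541
  f10: (p9, p1, p4) → 32.2321
  f11: (p9, p8, p0) → 23.1645
  f12: (p9, p1, p0) → 26.0763
  f13: (p7, p2, p3) → 55.5147
  f14: (p7, p1, p3) → 30.3310
  f15: (p7, p5, p2) → 12.3364
  f16: (p7, p5, p1) → 13.7433
Σ area = 579.915

Euler characteristic 10−24+16 = 2 ✓


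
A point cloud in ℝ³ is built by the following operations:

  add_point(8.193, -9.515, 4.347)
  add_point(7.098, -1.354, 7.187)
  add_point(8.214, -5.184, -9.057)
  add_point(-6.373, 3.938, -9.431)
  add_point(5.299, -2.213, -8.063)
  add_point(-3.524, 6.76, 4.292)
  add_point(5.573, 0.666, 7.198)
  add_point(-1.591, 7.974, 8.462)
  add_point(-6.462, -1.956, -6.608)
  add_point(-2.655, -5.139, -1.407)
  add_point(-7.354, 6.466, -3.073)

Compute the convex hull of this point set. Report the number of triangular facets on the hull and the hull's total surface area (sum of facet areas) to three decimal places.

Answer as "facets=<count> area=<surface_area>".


facets=18 area=807.221

11 of the 11 inputs are extreme points: [0, 1, 2, 3, 4, 5, 6, 7, 8, 9, 10].

Facet areas (half cross-product norm):
  f1: (p4, p7, p2) → 28.7717
  f2: (p1, p0, p2) → 61.3317
  f3: (p1, p0, p7) → 33.4845
  f4: (p9, p0, p2) → 78.3140
  f5: (p9, p8, p2) → 47.7648
  f6: (p9, p0, p7) → 107.0569
  f7: (p9, p8, p10) → 32.4520
  f8: (p3, p8, p2) → 49.4596
  f9: (p3, p4, p2) → 12.5211
  f10: (p3, p8, p10) → 22.5336
  f11: (p3, p7, p10) → 27.1132
  f12: (p3, p4, p7) → 122.6194
  f13: (p6, p7, p2) → 80.1794
  f14: (p6, p1, p2) → 20.6145
  f15: (p6, p1, p7) → 2.2693
  f16: (p5, p7, p10) → 4.4494
  f17: (p5, p9, p10) → 50.7106
  f18: (p5, p9, p7) → 25.5750
Σ area = 807.221

Euler: V−E+F = 11−27+18 = 2.


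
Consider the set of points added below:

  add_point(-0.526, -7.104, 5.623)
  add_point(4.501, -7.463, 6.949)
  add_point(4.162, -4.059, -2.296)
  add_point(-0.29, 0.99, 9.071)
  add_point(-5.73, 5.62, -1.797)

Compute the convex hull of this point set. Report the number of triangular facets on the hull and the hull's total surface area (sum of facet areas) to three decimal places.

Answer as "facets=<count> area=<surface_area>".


facets=6 area=296.737

5 of the 5 inputs are extreme points: [0, 1, 2, 3, 4].

Area of each hull facet:
  f1: (p3, p2, p4) → 77.0588
  f2: (p3, p2, p1) → 48.7213
  f3: (p0, p2, p4) → 66.3045
  f4: (p0, p2, p1) → 24.5377
  f5: (p0, p3, p4) → 57.2271
  f6: (p0, p3, p1) → 22.8880
Σ area = 296.737

Euler: V−E+F = 5−9+6 = 2.


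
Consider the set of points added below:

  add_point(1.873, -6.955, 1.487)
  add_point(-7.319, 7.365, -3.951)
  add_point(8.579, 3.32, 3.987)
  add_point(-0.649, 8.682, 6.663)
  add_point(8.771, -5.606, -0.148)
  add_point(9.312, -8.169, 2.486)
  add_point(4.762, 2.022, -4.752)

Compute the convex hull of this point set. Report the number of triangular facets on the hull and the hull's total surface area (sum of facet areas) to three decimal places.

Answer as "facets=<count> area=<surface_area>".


Hull vertices (7/7): indices [0, 1, 2, 3, 4, 5, 6].

Triangle areas on the boundary:
  f1: (p6, p3, p1) → 76.8047
  f2: (p2, p3, p5) → 52.6281
  f3: (p2, p6, p3) → 52.8915
  f4: (p0, p3, p1) → 100.8328
  f5: (p0, p3, p5) → 61.2190
  f6: (p0, p6, p1) → 74.7128
  f7: (p4, p0, p5) → 13.2510
  f8: (p4, p0, p6) → 34.9075
  f9: (p4, p2, p5) → 17.2465
  f10: (p4, p2, p6) → 41.1062
Σ area = 525.600

Check V−E+F: 7 − 15 + 10 = 2.

facets=10 area=525.600


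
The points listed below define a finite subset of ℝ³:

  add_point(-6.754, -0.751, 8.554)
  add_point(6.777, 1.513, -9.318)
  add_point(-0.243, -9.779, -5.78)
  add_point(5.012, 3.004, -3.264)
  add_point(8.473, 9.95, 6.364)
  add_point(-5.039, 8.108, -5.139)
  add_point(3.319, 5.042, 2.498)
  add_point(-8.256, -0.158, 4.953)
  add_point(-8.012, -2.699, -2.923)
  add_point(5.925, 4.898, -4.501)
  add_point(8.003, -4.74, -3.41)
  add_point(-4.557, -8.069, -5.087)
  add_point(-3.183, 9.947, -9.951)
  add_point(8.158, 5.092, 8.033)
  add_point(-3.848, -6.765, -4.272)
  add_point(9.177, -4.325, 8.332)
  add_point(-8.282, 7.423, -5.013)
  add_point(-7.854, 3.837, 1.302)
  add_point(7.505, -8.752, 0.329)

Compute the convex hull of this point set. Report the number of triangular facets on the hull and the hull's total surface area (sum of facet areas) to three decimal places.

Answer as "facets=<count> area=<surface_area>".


14 of the 19 inputs are extreme points: [0, 1, 2, 4, 7, 8, 10, 11, 12, 13, 15, 16, 17, 18].

Area of each hull facet:
  f1: (p17, p4, p16) → 65.4808
  f2: (p17, p0, p4) → 77.3942
  f3: (p13, p4, p15) → 8.2062
  f4: (p13, p0, p15) → 73.2497
  f5: (p13, p0, p4) → 37.5768
  f6: (p12, p4, p16) → 74.7854
  f7: (p12, p1, p4) → 114.7459
  f8: (p10, p4, p15) → 84.6997
  f9: (p10, p1, p4) → 74.8325
  f10: (p2, p10, p1) → 43.0723
  f11: (p2, p12, p1) → 88.8283
  f12: (p18, p10, p15) → 24.9646
  f13: (p18, p2, p10) → 26.2830
  f14: (p18, p0, p15) → 75.7717
  f15: (p18, p2, p0) → 86.9757
  f16: (p7, p17, p0) → 7.6863
  f17: (p7, p17, p16) → 6.5961
  f18: (p7, p8, p16) → 42.5456
  f19: (p11, p2, p12) → 42.5596
  f20: (p11, p12, p16) → 59.2013
  f21: (p11, p8, p16) → 23.8853
  f22: (p11, p2, p0) → 33.1396
  f23: (p11, p7, p0) → 22.8399
  f24: (p11, p7, p8) → 23.0309
Σ area = 1218.352

Euler characteristic 14−36+24 = 2 ✓

facets=24 area=1218.352


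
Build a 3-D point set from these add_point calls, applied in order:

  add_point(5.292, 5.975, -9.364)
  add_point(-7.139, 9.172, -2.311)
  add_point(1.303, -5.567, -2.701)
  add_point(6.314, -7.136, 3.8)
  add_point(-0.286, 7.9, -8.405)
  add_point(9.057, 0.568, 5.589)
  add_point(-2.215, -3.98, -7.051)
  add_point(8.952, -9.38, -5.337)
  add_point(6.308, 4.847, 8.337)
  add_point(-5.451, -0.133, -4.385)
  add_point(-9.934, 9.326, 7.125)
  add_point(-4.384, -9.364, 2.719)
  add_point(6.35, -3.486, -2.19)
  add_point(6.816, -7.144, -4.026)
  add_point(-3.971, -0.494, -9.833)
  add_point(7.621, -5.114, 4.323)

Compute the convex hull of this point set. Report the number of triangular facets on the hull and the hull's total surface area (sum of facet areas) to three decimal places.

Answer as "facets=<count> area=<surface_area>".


Extreme-point indices: [0, 1, 3, 4, 5, 6, 7, 8, 9, 10, 11, 14, 15] — 13 of 16 on the boundary.

Facet areas (half cross-product norm):
  f1: (p0, p7, p5) → 107.4758
  f2: (p0, p14, p7) → 86.4554
  f3: (p3, p11, p7) → 53.2325
  f4: (p9, p14, p10) → 24.7614
  f5: (p9, p11, p10) → 90.8429
  f6: (p9, p11, p14) → 28.4451
  f7: (p6, p14, p7) → 20.8333
  f8: (p6, p11, p7) → 70.3267
  f9: (p6, p11, p14) → 17.2580
  f10: (p8, p0, p5) → 47.0770
  f11: (p8, p11, p10) → 146.2891
  f12: (p8, p3, p11) → 68.5597
  f13: (p1, p14, p10) → 47.1472
  f14: (p15, p7, p5) → 26.8253
  f15: (p15, p3, p7) → 11.6742
  f16: (p15, p8, p5) → 12.5780
  f17: (p15, p8, p3) → 8.5047
  f18: (p4, p0, p14) → 27.6912
  f19: (p4, p1, p14) → 42.8484
  f20: (p4, p8, p0) → 52.9078
  f21: (p4, p8, p10) → 137.0619
  f22: (p4, p1, p10) → 24.4821
Σ area = 1153.278

Euler characteristic 13−33+22 = 2 ✓

facets=22 area=1153.278


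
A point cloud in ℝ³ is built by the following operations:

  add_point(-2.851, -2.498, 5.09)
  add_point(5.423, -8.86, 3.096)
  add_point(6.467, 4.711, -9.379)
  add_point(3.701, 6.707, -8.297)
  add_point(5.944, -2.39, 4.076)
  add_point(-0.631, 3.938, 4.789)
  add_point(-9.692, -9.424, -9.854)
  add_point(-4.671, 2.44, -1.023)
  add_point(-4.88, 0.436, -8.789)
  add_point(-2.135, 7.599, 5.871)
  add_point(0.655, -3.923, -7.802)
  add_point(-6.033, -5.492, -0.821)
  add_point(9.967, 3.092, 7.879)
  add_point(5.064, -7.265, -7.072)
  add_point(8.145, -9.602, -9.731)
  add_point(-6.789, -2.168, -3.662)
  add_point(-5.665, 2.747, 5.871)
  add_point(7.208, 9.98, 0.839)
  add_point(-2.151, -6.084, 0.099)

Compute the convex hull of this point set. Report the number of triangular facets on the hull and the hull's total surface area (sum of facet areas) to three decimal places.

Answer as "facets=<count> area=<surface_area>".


Extreme-point indices: [0, 1, 2, 3, 6, 8, 9, 11, 12, 14, 16, 17] — 12 of 19 on the boundary.

Facet areas (half cross-product norm):
  f1: (p1, p14, p6) → 114.7484
  f2: (p1, p14, p12) → 84.8550
  f3: (p2, p14, p6) → 127.5456
  f4: (p2, p14, p12) → 126.9389
  f5: (p2, p17, p12) → 55.8224
  f6: (p9, p17, p12) → 54.0738
  f7: (p9, p16, p12) → 37.7975
  f8: (p11, p16, p6) → 29.9418
  f9: (p11, p1, p6) → 57.7467
  f10: (p0, p16, p12) → 42.7397
  f11: (p0, p1, p12) → 68.4502
  f12: (p0, p11, p16) → 21.3187
  f13: (p0, p11, p1) → 38.9876
  f14: (p8, p2, p6) → 46.5505
  f15: (p8, p16, p6) → 80.0615
  f16: (p8, p9, p16) → 44.3868
  f17: (p3, p2, p17) → 18.1547
  f18: (p3, p8, p2) → 18.2716
  f19: (p3, p9, p17) → 56.0471
  f20: (p3, p8, p9) → 79.4691
Σ area = 1203.908

Check V−E+F: 12 − 30 + 20 = 2.

facets=20 area=1203.908


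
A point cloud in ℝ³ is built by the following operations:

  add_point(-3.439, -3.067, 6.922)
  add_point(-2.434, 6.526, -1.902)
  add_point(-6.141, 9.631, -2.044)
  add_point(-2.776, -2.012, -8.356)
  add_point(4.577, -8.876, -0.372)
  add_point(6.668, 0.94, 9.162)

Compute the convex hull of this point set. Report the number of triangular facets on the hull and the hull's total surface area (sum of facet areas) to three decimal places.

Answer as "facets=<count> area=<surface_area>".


facets=8 area=542.744

Points on the hull: [0, 1, 2, 3, 4, 5] (6 of 6).

Area of each hull facet:
  f1: (p3, p4, p5) → 88.0652
  f2: (p0, p5, p2) → 87.5531
  f3: (p0, p4, p5) → 65.0343
  f4: (p0, p3, p2) → 95.4104
  f5: (p0, p3, p4) → 76.3062
  f6: (p1, p5, p2) → 26.2735
  f7: (p1, p3, p2) → 22.8682
  f8: (p1, p3, p5) → 81.2328
Σ area = 542.744

Check V−E+F: 6 − 12 + 8 = 2.


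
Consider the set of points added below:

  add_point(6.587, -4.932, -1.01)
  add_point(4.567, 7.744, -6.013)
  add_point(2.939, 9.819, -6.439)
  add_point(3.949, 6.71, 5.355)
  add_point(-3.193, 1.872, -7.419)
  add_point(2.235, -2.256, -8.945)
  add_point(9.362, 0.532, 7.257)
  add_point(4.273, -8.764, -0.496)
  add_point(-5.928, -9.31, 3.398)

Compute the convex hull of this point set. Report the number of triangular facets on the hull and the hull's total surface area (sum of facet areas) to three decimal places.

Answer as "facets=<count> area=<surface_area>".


facets=14 area=710.301

Points on the hull: [0, 1, 2, 3, 4, 5, 6, 7, 8] (9 of 9).

Per-facet area ½‖(b−a)×(c−a)‖:
  f1: (p7, p6, p8) → 70.5161
  f2: (p7, p5, p8) → 58.8333
  f3: (p3, p6, p8) → 76.9814
  f4: (p3, p2, p6) → 45.9035
  f5: (p4, p5, p8) → 54.6937
  f6: (p4, p5, p2) → 35.2350
  f7: (p4, p3, p8) → 117.3866
  f8: (p4, p3, p2) → 61.6181
  f9: (p1, p2, p6) → 15.6866
  f10: (p1, p5, p2) → 11.9089
  f11: (p0, p7, p6) → 20.0997
  f12: (p0, p7, p5) → 21.1549
  f13: (p0, p1, p6) → 70.0029
  f14: (p0, p1, p5) → 50.2798
Σ area = 710.301

Check V−E+F: 9 − 21 + 14 = 2.


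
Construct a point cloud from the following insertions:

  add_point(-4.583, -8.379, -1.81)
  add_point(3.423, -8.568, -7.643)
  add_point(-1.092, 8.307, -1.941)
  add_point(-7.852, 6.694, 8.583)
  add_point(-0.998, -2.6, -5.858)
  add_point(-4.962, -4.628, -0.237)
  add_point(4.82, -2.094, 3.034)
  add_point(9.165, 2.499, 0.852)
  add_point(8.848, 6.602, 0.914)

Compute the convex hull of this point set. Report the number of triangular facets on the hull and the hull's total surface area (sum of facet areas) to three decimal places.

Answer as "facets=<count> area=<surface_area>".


9 of the 9 inputs are extreme points: [0, 1, 2, 3, 4, 5, 6, 7, 8].

Triangle areas on the boundary:
  f1: (p6, p1, p7) → 41.5502
  f2: (p8, p2, p3) → 63.8175
  f3: (p8, p6, p3) → 80.1428
  f4: (p8, p6, p7) → 10.6930
  f5: (p8, p1, p7) → 21.8487
  f6: (p8, p2, p1) → 91.9304
  f7: (p4, p2, p1) → 25.4005
  f8: (p0, p6, p3) → 99.1073
  f9: (p0, p6, p1) → 56.4755
  f10: (p0, p4, p1) → 29.6833
  f11: (p5, p0, p3) → 8.3314
  f12: (p5, p0, p4) → 14.5828
  f13: (p5, p2, p3) → 79.4298
  f14: (p5, p4, p2) → 41.5530
Σ area = 664.546

Check V−E+F: 9 − 21 + 14 = 2.

facets=14 area=664.546


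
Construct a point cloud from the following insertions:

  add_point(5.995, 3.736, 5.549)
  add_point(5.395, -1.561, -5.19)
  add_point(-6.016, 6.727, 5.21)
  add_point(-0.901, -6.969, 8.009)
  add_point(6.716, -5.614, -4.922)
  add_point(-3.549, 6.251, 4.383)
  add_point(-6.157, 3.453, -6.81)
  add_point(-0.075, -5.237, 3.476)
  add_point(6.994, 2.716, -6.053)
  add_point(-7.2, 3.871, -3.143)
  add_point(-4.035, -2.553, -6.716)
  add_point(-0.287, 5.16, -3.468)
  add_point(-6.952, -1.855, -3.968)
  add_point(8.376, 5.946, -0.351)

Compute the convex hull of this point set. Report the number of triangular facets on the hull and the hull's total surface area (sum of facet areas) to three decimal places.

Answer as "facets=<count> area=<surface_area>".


facets=18 area=734.464

Hull vertices (11/14): indices [0, 2, 3, 4, 6, 8, 9, 10, 11, 12, 13].

Facet areas (half cross-product norm):
  f1: (p0, p2, p13) → 40.4840
  f2: (p0, p2, p3) → 76.3091
  f3: (p0, p4, p13) → 42.2151
  f4: (p0, p4, p3) → 84.2962
  f5: (p8, p4, p13) → 26.1676
  f6: (p12, p2, p9) → 23.0931
  f7: (p12, p2, p3) → 83.0639
  f8: (p6, p2, p9) → 7.6028
  f9: (p6, p12, p9) → 10.7350
  f10: (p11, p8, p13) → 26.3986
  f11: (p11, p6, p8) → 23.9364
  f12: (p11, p2, p13) → 47.3974
  f13: (p11, p6, p2) → 36.6194
  f14: (p10, p6, p12) → 11.9276
  f15: (p10, p4, p3) → 80.8214
  f16: (p10, p12, p3) → 28.6167
  f17: (p10, p8, p4) → 46.0039
  f18: (p10, p6, p8) → 38.7756
Σ area = 734.464

Euler characteristic 11−27+18 = 2 ✓


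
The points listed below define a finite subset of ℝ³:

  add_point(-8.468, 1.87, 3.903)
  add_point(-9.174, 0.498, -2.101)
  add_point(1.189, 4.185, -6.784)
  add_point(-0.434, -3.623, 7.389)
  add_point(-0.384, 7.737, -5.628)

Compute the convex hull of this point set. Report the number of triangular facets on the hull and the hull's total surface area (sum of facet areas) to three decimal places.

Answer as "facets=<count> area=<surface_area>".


facets=6 area=274.784

Extreme-point indices: [0, 1, 2, 3, 4] — 5 of 5 on the boundary.

Per-facet area ½‖(b−a)×(c−a)‖:
  f1: (p3, p2, p1) → 79.4640
  f2: (p4, p2, p1) → 23.8404
  f3: (p4, p3, p2) → 32.6619
  f4: (p0, p3, p1) → 30.5917
  f5: (p0, p4, p1) → 36.8633
  f6: (p0, p4, p3) → 71.3628
Σ area = 274.784

Euler: V−E+F = 5−9+6 = 2.


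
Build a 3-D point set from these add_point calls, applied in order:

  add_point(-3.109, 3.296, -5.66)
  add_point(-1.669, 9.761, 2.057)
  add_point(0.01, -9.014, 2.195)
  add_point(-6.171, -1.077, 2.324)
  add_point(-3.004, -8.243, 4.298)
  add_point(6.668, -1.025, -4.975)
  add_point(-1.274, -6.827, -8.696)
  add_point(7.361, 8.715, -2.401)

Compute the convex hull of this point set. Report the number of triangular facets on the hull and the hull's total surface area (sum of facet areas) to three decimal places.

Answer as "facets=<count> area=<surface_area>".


8 of the 8 inputs are extreme points: [0, 1, 2, 3, 4, 5, 6, 7].

Triangle areas on the boundary:
  f1: (p0, p6, p3) → 51.0045
  f2: (p0, p6, p7) → 61.5224
  f3: (p1, p0, p3) → 46.6447
  f4: (p1, p0, p7) → 49.5191
  f5: (p5, p2, p7) → 55.1787
  f6: (p5, p6, p7) → 39.2144
  f7: (p5, p6, p2) → 55.6361
  f8: (p4, p2, p7) → 35.9257
  f9: (p4, p1, p7) → 92.0798
  f10: (p4, p1, p3) → 35.0279
  f11: (p4, p6, p3) → 51.0609
  f12: (p4, p6, p2) → 19.1204
Σ area = 591.935

Euler characteristic 8−18+12 = 2 ✓

facets=12 area=591.935


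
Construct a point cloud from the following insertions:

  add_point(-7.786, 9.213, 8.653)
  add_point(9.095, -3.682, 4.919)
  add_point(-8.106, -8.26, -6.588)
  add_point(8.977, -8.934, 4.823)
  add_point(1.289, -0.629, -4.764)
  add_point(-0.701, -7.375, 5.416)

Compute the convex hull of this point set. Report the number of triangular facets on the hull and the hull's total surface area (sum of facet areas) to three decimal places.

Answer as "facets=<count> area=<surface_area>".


Hull vertices (6/6): indices [0, 1, 2, 3, 4, 5].

Triangle areas on the boundary:
  f1: (p3, p0, p1) → 46.0281
  f2: (p4, p0, p2) → 115.7775
  f3: (p4, p0, p1) → 120.4963
  f4: (p4, p3, p2) → 89.8138
  f5: (p4, p3, p1) → 32.8889
  f6: (p5, p0, p2) → 129.4894
  f7: (p5, p3, p2) → 61.7887
  f8: (p5, p3, p0) → 76.0049
Σ area = 672.288

Check V−E+F: 6 − 12 + 8 = 2.

facets=8 area=672.288


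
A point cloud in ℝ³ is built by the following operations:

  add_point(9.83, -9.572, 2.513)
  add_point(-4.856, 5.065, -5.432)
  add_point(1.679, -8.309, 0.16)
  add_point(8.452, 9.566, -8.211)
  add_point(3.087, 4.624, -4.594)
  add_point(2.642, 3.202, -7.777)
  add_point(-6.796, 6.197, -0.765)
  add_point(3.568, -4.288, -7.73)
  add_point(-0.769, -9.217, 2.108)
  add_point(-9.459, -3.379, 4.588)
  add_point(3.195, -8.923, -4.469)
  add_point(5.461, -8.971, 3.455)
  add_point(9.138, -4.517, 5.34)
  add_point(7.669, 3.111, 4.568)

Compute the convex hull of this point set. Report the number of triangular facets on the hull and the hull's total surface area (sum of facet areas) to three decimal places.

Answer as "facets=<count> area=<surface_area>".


Points on the hull: [0, 1, 3, 5, 6, 7, 8, 9, 10, 11, 12, 13] (12 of 14).

Facet areas (half cross-product norm):
  f1: (p12, p3, p0) → 54.5417
  f2: (p7, p3, p0) → 93.4152
  f3: (p11, p12, p9) → 46.4880
  f4: (p11, p12, p0) → 12.4078
  f5: (p13, p12, p9) → 70.4475
  f6: (p13, p12, p3) → 47.8791
  f7: (p10, p7, p0) → 24.8148
  f8: (p10, p1, p9) → 102.7080
  f9: (p10, p1, p7) → 32.4455
  f10: (p5, p7, p3) → 24.7513
  f11: (p5, p1, p3) → 30.7495
  f12: (p5, p1, p7) → 28.6405
  f13: (p6, p13, p3) → 105.9841
  f14: (p6, p1, p3) → 33.0395
  f15: (p6, p13, p9) → 88.2063
  f16: (p6, p1, p9) → 27.5954
  f17: (p8, p11, p0) → 6.3582
  f18: (p8, p10, p0) → 35.7463
  f19: (p8, p11, p9) → 23.8378
  f20: (p8, p10, p9) → 33.2815
Σ area = 923.338

Euler: V−E+F = 12−30+20 = 2.

facets=20 area=923.338


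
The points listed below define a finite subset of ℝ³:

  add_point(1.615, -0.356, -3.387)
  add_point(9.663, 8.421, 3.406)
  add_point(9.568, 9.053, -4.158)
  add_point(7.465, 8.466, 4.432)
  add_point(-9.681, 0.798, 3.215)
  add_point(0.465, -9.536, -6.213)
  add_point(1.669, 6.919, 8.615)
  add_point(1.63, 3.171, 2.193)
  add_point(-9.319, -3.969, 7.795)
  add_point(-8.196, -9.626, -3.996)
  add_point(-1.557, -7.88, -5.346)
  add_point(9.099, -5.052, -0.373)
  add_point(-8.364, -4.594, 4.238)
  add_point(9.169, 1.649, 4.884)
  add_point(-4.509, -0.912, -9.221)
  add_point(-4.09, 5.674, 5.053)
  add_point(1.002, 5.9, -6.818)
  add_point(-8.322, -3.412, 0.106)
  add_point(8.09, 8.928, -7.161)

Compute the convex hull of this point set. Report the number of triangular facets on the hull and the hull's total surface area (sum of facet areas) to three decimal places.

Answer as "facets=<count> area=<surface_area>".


facets=24 area=1114.146

Extreme-point indices: [1, 2, 3, 4, 5, 6, 8, 9, 11, 13, 14, 15, 16, 18] — 14 of 19 on the boundary.

Per-facet area ½‖(b−a)×(c−a)‖:
  f1: (p14, p9, p4) → 64.7177
  f2: (p5, p14, p9) → 42.9424
  f3: (p8, p9, p4) → 41.3602
  f4: (p8, p5, p9) → 55.9510
  f5: (p18, p5, p14) → 83.4342
  f6: (p11, p8, p5) → 101.3463
  f7: (p11, p18, p5) → 88.0666
  f8: (p16, p14, p4) → 61.3317
  f9: (p16, p18, p14) → 19.0315
  f10: (p3, p6, p1) → 2.6030
  f11: (p2, p11, p1) → 52.1920
  f12: (p2, p11, p18) → 24.0606
  f13: (p2, p3, p1) → 8.4047
  f14: (p2, p3, p18) → 9.6156
  f15: (p13, p6, p8) → 75.8608
  f16: (p13, p11, p8) → 82.3738
  f17: (p13, p6, p1) → 31.7369
  f18: (p13, p11, p1) → 22.8363
  f19: (p15, p16, p18) → 45.4598
  f20: (p15, p3, p18) → 68.7073
  f21: (p15, p3, p6) → 23.0162
  f22: (p15, p16, p4) → 49.2164
  f23: (p15, p8, p4) → 24.4768
  f24: (p15, p6, p8) → 35.4043
Σ area = 1114.146

Euler characteristic 14−36+24 = 2 ✓
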